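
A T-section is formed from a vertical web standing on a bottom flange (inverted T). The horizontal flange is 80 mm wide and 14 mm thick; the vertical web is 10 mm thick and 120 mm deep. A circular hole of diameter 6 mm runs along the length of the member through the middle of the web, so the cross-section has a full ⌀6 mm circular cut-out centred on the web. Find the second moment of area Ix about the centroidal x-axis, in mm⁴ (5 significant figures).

Ix ≈ 4.0288 × 10⁶ mm⁴

Break the section into simple shapes (no overlaps), measuring from the bottom-left corner of the bounding box.
Flange: 80 × 14, A = 1 120 mm², y = 7 mm, Ī = 18293.33 mm⁴.
Web: 10 × 120, A = 1 200 mm², y = 74 mm, Ī = 1 440 000 mm⁴.
Hole (subtracted): ⌀6, A = 28.27433 mm², y = 74 mm, Ī = 63.61725 mm⁴.
Centroid: ȳ = ΣA·y / ΣA = 41.25612 mm.
Transfer each piece to the centroidal x-axis using Ī + A·d² with d = y − 41.25612:
  flange: d = -34.25612 mm → contributes +1 332 593 mm⁴
  web: d = 32.74388 mm → contributes +2 726 594 mm⁴
  hole: d = 32.74388 mm → contributes −30378.28 mm⁴
Total I = 4 028 809 mm⁴.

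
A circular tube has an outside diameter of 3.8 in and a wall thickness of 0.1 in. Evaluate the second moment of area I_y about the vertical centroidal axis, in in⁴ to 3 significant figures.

Decompose the section into non-overlapping parts with the origin at the bottom-left of its bounding rectangle.
Outer circle: ⌀3.8, A = 11.341 in², x = 1.9 in, Ī = 10.235 in⁴.
Bore (subtracted): ⌀3.6, A = 10.179 in², x = 1.9 in, Ī = 8.2448 in⁴.
By symmetry the centroid is at mid-width, x̄ = 1.9 in.
All pieces are centred on the vertical centroidal axis, so I = ΣĪ (holes subtracted) = 1.9906 in⁴.

I_y ≈ 1.99 in⁴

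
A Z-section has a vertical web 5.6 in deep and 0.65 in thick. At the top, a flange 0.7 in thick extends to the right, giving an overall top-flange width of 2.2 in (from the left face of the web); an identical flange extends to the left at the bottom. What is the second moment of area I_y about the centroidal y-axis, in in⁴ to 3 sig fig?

I_y ≈ 3.19 in⁴

Break the section into simple shapes (no overlaps), measuring from the bottom-left corner of the bounding box.
Web: 0.65 × 5.6, A = 3.64 in², x = 1.875 in, Ī = 0.12816 in⁴.
Top flange (beyond web): 1.55 × 0.7, A = 1.085 in², x = 2.975 in, Ī = 0.21723 in⁴.
Bottom flange (beyond web): 1.55 × 0.7, A = 1.085 in², x = 0.775 in, Ī = 0.21723 in⁴.
Centroid: x̄ = ΣA·x / ΣA = 1.875 in.
Transfer each piece to the centroidal y-axis using Ī + A·d² with d = x − 1.875:
  web: d = 0 in → contributes +0.12816 in⁴
  top flange (beyond web): d = 1.1 in → contributes +1.5301 in⁴
  bottom flange (beyond web): d = -1.1 in → contributes +1.5301 in⁴
Total I = 3.1883 in⁴.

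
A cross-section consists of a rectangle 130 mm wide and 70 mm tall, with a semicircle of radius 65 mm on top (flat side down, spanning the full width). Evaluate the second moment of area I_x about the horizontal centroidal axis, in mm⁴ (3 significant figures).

Split into non-overlapping primitives; take the origin at the lower-left of the bounding box.
Rectangular body: 130 × 70, A = 9 100 mm², y = 35 mm, Ī = 3 715 833 mm⁴.
Semicircular cap: semicircle r = 65, A = 6636.6 mm², y = 97.587 mm, Ī = 1 959 230 mm⁴.
Centroid: ȳ = ΣA·y / ΣA = 61.395 mm.
Transfer each piece to the horizontal centroidal axis using Ī + A·d² with d = y − 61.395:
  rectangular body: d = -26.395 mm → contributes +10 055 673 mm⁴
  semicircular cap: d = 36.192 mm → contributes +10 652 298 mm⁴
Total I = 20 707 970 mm⁴.

I_x ≈ 2.07 × 10⁷ mm⁴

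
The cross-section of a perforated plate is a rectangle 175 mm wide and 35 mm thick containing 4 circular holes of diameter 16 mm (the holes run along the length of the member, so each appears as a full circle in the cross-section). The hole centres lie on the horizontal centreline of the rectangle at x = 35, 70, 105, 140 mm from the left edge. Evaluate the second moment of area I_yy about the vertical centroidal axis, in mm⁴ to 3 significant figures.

Split into non-overlapping primitives; take the origin at the lower-left of the bounding box.
Plate: 175 × 35, A = 6 125 mm², x = 87.5 mm, Ī = 15 631 510 mm⁴.
Hole 1 (subtracted): ⌀16, A = 201.06 mm², x = 35 mm, Ī = 3 217 mm⁴.
Hole 2 (subtracted): ⌀16, A = 201.06 mm², x = 70 mm, Ī = 3 217 mm⁴.
Hole 3 (subtracted): ⌀16, A = 201.06 mm², x = 105 mm, Ī = 3 217 mm⁴.
Hole 4 (subtracted): ⌀16, A = 201.06 mm², x = 140 mm, Ī = 3 217 mm⁴.
By symmetry the centroid is at mid-width, x̄ = 87.5 mm.
Transfer each piece to the vertical centroidal axis using Ī + A·d² with d = x − 87.5:
  plate: d = 0 mm → contributes +15 631 510 mm⁴
  hole 1: d = -52.5 mm → contributes −557 394 mm⁴
  hole 2: d = -17.5 mm → contributes −64 792 mm⁴
  hole 3: d = 17.5 mm → contributes −64 792 mm⁴
  hole 4: d = 52.5 mm → contributes −557 394 mm⁴
Total I = 14 387 138 mm⁴.

I_yy ≈ 1.44 × 10⁷ mm⁴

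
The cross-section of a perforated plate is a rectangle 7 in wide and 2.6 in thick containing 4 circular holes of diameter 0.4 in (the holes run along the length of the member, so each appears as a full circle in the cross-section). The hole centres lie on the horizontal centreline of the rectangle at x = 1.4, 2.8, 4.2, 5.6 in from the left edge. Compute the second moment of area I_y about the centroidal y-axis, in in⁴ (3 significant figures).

Treat the section as a set of non-overlapping primitives; coordinates are from the bounding-box lower-left.
Plate: 7 × 2.6, A = 18.2 in², x = 3.5 in, Ī = 74.317 in⁴.
Hole 1 (subtracted): ⌀0.4, A = 0.12566 in², x = 1.4 in, Ī = 0.0012566 in⁴.
Hole 2 (subtracted): ⌀0.4, A = 0.12566 in², x = 2.8 in, Ī = 0.0012566 in⁴.
Hole 3 (subtracted): ⌀0.4, A = 0.12566 in², x = 4.2 in, Ī = 0.0012566 in⁴.
Hole 4 (subtracted): ⌀0.4, A = 0.12566 in², x = 5.6 in, Ī = 0.0012566 in⁴.
By symmetry the centroid is at mid-width, x̄ = 3.5 in.
Transfer each piece to the centroidal y-axis using Ī + A·d² with d = x − 3.5:
  plate: d = 0 in → contributes +74.317 in⁴
  hole 1: d = -2.1 in → contributes −0.55543 in⁴
  hole 2: d = -0.7 in → contributes −0.062832 in⁴
  hole 3: d = 0.7 in → contributes −0.062832 in⁴
  hole 4: d = 2.1 in → contributes −0.55543 in⁴
Total I = 73.08 in⁴.

I_y ≈ 73.1 in⁴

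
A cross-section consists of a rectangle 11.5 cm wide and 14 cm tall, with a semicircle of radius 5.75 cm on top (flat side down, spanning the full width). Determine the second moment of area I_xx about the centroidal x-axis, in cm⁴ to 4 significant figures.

Split into non-overlapping primitives; take the origin at the lower-left of the bounding box.
Rectangular body: 11.5 × 14, A = 161 cm², y = 7 cm, Ī = 2629.67 cm⁴.
Semicircular cap: semicircle r = 5.75, A = 51.9345 cm², y = 16.4404 cm, Ī = 119.979 cm⁴.
Centroid: ȳ = ΣA·y / ΣA = 9.3025 cm.
Transfer each piece to the centroidal x-axis using Ī + A·d² with d = y − 9.3025:
  rectangular body: d = -2.3025 cm → contributes +3483.21 cm⁴
  semicircular cap: d = 7.13788 cm → contributes +2 766 cm⁴
Total I = 6249.21 cm⁴.

I_xx ≈ 6249 cm⁴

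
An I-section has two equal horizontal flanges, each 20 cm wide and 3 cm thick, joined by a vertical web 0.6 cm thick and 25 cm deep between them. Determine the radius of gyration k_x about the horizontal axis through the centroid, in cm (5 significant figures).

k_x ≈ 13.442 cm

Split into non-overlapping primitives; take the origin at the lower-left of the bounding box.
Bottom flange: 20 × 3, A = 60 cm², y = 1.5 cm, Ī = 45 cm⁴.
Web: 0.6 × 25, A = 15 cm², y = 15.5 cm, Ī = 781.25 cm⁴.
Top flange: 20 × 3, A = 60 cm², y = 29.5 cm, Ī = 45 cm⁴.
By symmetry the centroid is at mid-height, ȳ = 15.5 cm.
Transfer each piece to the horizontal axis through the centroid using Ī + A·d² with d = y − 15.5:
  bottom flange: d = -14 cm → contributes +11 805 cm⁴
  web: d = 0 cm → contributes +781.25 cm⁴
  top flange: d = 14 cm → contributes +11 805 cm⁴
Total I = 24391.25 cm⁴.
Radius of gyration: k = √(I/A) = √(24391.25 / 135) = 13.44157 cm.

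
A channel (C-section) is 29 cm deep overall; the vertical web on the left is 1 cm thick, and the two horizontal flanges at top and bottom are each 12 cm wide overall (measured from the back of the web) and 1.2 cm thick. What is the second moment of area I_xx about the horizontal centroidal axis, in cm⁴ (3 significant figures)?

Treat the section as a set of non-overlapping primitives; coordinates are from the bounding-box lower-left.
Web: 1 × 29, A = 29 cm², y = 14.5 cm, Ī = 2032.4 cm⁴.
Top flange (beyond web): 11 × 1.2, A = 13.2 cm², y = 28.4 cm, Ī = 1.584 cm⁴.
Bottom flange (beyond web): 11 × 1.2, A = 13.2 cm², y = 0.6 cm, Ī = 1.584 cm⁴.
By symmetry the centroid is at mid-height, ȳ = 14.5 cm.
Transfer each piece to the horizontal centroidal axis using Ī + A·d² with d = y − 14.5:
  web: d = 0 cm → contributes +2032.4 cm⁴
  top flange (beyond web): d = 13.9 cm → contributes +2 552 cm⁴
  bottom flange (beyond web): d = -13.9 cm → contributes +2 552 cm⁴
Total I = 7136.3 cm⁴.

I_xx ≈ 7140 cm⁴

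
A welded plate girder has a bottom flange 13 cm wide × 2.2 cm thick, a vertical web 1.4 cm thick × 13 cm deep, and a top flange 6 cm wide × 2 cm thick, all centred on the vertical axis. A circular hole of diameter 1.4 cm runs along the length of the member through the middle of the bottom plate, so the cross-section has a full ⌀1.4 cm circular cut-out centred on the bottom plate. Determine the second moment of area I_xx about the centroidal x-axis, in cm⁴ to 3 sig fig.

I_xx ≈ 2280 cm⁴

Break the section into simple shapes (no overlaps), measuring from the bottom-left corner of the bounding box.
Bottom plate: 13 × 2.2, A = 28.6 cm², y = 1.1 cm, Ī = 11.535 cm⁴.
Web plate: 1.4 × 13, A = 18.2 cm², y = 8.7 cm, Ī = 256.32 cm⁴.
Top plate: 6 × 2, A = 12 cm², y = 16.2 cm, Ī = 4 cm⁴.
Hole (subtracted): ⌀1.4, A = 1.5394 cm², y = 1.1 cm, Ī = 0.18857 cm⁴.
Centroid: ȳ = ΣA·y / ΣA = 6.6801 cm.
Transfer each piece to the centroidal x-axis using Ī + A·d² with d = y − 6.6801:
  bottom plate: d = -5.5801 cm → contributes +902.07 cm⁴
  web plate: d = 2.0199 cm → contributes +330.57 cm⁴
  top plate: d = 9.5199 cm → contributes +1091.5 cm⁴
  hole: d = -5.5801 cm → contributes −48.121 cm⁴
Total I = 2276.1 cm⁴.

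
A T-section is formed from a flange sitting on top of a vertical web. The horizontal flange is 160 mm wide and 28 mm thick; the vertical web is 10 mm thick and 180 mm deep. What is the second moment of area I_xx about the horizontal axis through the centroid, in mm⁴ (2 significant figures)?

I_xx ≈ 1.9 × 10⁷ mm⁴

Treat the section as a set of non-overlapping primitives; coordinates are from the bounding-box lower-left.
Flange: 160 × 28, A = 4 480 mm², y = 194 mm, Ī = 292 693 mm⁴.
Web: 10 × 180, A = 1 800 mm², y = 90 mm, Ī = 4 860 000 mm⁴.
Centroid: ȳ = ΣA·y / ΣA = 164.2 mm.
Transfer each piece to the horizontal axis through the centroid using Ī + A·d² with d = y − 164.2:
  flange: d = 29.81 mm → contributes +4 273 494 mm⁴
  web: d = -74.19 mm → contributes +14 767 770 mm⁴
Total I = 19 041 264 mm⁴.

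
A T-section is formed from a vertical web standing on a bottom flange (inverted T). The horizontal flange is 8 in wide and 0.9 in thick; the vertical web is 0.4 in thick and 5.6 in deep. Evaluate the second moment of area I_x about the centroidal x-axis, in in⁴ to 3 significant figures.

Treat the section as a set of non-overlapping primitives; coordinates are from the bounding-box lower-left.
Flange: 8 × 0.9, A = 7.2 in², y = 0.45 in, Ī = 0.486 in⁴.
Web: 0.4 × 5.6, A = 2.24 in², y = 3.7 in, Ī = 5.8539 in⁴.
Centroid: ȳ = ΣA·y / ΣA = 1.2212 in.
Transfer each piece to the centroidal x-axis using Ī + A·d² with d = y − 1.2212:
  flange: d = -0.77119 in → contributes +4.768 in⁴
  web: d = 2.4788 in → contributes +19.618 in⁴
Total I = 24.386 in⁴.

I_x ≈ 24.4 in⁴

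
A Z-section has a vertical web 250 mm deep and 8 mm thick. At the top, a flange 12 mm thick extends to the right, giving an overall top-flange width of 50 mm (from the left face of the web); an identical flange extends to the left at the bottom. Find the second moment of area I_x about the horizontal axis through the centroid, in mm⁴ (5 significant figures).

Break the section into simple shapes (no overlaps), measuring from the bottom-left corner of the bounding box.
Web: 8 × 250, A = 2 000 mm², y = 125 mm, Ī = 10 416 667 mm⁴.
Top flange (beyond web): 42 × 12, A = 504 mm², y = 244 mm, Ī = 6 048 mm⁴.
Bottom flange (beyond web): 42 × 12, A = 504 mm², y = 6 mm, Ī = 6 048 mm⁴.
Centroid: ȳ = ΣA·y / ΣA = 125 mm.
Transfer each piece to the horizontal axis through the centroid using Ī + A·d² with d = y − 125:
  web: d = 0 mm → contributes +10 416 667 mm⁴
  top flange (beyond web): d = 119 mm → contributes +7 143 192 mm⁴
  bottom flange (beyond web): d = -119 mm → contributes +7 143 192 mm⁴
Total I = 24 703 051 mm⁴.

I_x ≈ 2.4703 × 10⁷ mm⁴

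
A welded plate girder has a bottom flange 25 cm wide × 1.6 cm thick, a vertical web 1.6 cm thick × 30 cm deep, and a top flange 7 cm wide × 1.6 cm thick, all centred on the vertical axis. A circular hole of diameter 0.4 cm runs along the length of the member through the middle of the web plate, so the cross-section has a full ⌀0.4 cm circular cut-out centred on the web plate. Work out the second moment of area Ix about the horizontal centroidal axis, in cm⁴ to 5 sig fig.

Break the section into simple shapes (no overlaps), measuring from the bottom-left corner of the bounding box.
Bottom plate: 25 × 1.6, A = 40 cm², y = 0.8 cm, Ī = 8.533333 cm⁴.
Web plate: 1.6 × 30, A = 48 cm², y = 16.6 cm, Ī = 3 600 cm⁴.
Top plate: 7 × 1.6, A = 11.2 cm², y = 32.4 cm, Ī = 2.389333 cm⁴.
Hole (subtracted): ⌀0.4, A = 0.1256637 cm², y = 16.6 cm, Ī = 0.001256637 cm⁴.
Centroid: ȳ = ΣA·y / ΣA = 12.00709 cm.
Transfer each piece to the horizontal centroidal axis using Ī + A·d² with d = y − 12.00709:
  bottom plate: d = -11.20709 cm → contributes +5032.484 cm⁴
  web plate: d = 4.592915 cm → contributes +4612.554 cm⁴
  top plate: d = 20.39291 cm → contributes +4660.144 cm⁴
  hole: d = 4.592915 cm → contributes −2.652116 cm⁴
Total I = 14302.53 cm⁴.

Ix ≈ 1.4303 × 10⁴ cm⁴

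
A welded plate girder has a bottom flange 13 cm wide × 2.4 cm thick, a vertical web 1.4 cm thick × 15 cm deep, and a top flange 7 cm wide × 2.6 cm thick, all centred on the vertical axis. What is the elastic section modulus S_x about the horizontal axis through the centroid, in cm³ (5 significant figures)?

Treat the section as a set of non-overlapping primitives; coordinates are from the bounding-box lower-left.
Bottom plate: 13 × 2.4, A = 31.2 cm², y = 1.2 cm, Ī = 14.976 cm⁴.
Web plate: 1.4 × 15, A = 21 cm², y = 9.9 cm, Ī = 393.75 cm⁴.
Top plate: 7 × 2.6, A = 18.2 cm², y = 18.7 cm, Ī = 10.25267 cm⁴.
Centroid: ȳ = ΣA·y / ΣA = 8.319318 cm.
Transfer each piece to the horizontal axis through the centroid using Ī + A·d² with d = y − 8.319318:
  bottom plate: d = -7.119318 cm → contributes +1596.338 cm⁴
  web plate: d = 1.580682 cm → contributes +446.2197 cm⁴
  top plate: d = 10.38068 cm → contributes +1971.458 cm⁴
Total I = 4014.016 cm⁴.
Extreme fibre distance c = 11.68068 cm; S = I/c = 343.6457 cm³.

S_x ≈ 343.65 cm³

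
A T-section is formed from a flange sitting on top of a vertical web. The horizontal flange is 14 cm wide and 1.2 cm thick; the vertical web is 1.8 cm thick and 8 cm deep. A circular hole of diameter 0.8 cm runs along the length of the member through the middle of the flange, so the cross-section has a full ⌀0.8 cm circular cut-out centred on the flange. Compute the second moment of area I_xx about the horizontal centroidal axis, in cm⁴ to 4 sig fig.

I_xx ≈ 240.6 cm⁴

Break the section into simple shapes (no overlaps), measuring from the bottom-left corner of the bounding box.
Flange: 14 × 1.2, A = 16.8 cm², y = 8.6 cm, Ī = 2.016 cm⁴.
Web: 1.8 × 8, A = 14.4 cm², y = 4 cm, Ī = 76.8 cm⁴.
Hole (subtracted): ⌀0.8, A = 0.502655 cm², y = 8.6 cm, Ī = 0.0201062 cm⁴.
Centroid: ȳ = ΣA·y / ΣA = 6.44216 cm.
Transfer each piece to the horizontal centroidal axis using Ī + A·d² with d = y − 6.44216:
  flange: d = 2.15784 cm → contributes +80.2415 cm⁴
  web: d = -2.44216 cm → contributes +162.684 cm⁴
  hole: d = 2.15784 cm → contributes −2.36061 cm⁴
Total I = 240.564 cm⁴.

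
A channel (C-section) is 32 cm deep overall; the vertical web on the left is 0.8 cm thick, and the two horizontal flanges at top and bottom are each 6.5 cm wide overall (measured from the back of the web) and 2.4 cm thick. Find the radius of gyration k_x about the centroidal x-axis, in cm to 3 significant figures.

k_x ≈ 12.4 cm

Treat the section as a set of non-overlapping primitives; coordinates are from the bounding-box lower-left.
Web: 0.8 × 32, A = 25.6 cm², y = 16 cm, Ī = 2184.5 cm⁴.
Top flange (beyond web): 5.7 × 2.4, A = 13.68 cm², y = 30.8 cm, Ī = 6.5664 cm⁴.
Bottom flange (beyond web): 5.7 × 2.4, A = 13.68 cm², y = 1.2 cm, Ī = 6.5664 cm⁴.
By symmetry the centroid is at mid-height, ȳ = 16 cm.
Transfer each piece to the centroidal x-axis using Ī + A·d² with d = y − 16:
  web: d = 0 cm → contributes +2184.5 cm⁴
  top flange (beyond web): d = 14.8 cm → contributes +3 003 cm⁴
  bottom flange (beyond web): d = -14.8 cm → contributes +3 003 cm⁴
Total I = 8190.6 cm⁴.
Radius of gyration: k = √(I/A) = √(8190.6 / 52.96) = 12.436 cm.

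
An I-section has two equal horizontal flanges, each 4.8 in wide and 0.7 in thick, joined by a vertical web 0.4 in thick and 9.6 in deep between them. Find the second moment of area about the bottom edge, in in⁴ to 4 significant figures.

I_base ≈ 527.4 in⁴

Split into non-overlapping primitives; take the origin at the lower-left of the bounding box.
Bottom flange: 4.8 × 0.7, A = 3.36 in², y = 0.35 in, Ī = 0.1372 in⁴.
Web: 0.4 × 9.6, A = 3.84 in², y = 5.5 in, Ī = 29.4912 in⁴.
Top flange: 4.8 × 0.7, A = 3.36 in², y = 10.65 in, Ī = 0.1372 in⁴.
Transfer each piece to the bottom edge using Ī + A·d² with d = y − 0:
  bottom flange: d = 0.35 in → contributes +0.5488 in⁴
  web: d = 5.5 in → contributes +145.651 in⁴
  top flange: d = 10.65 in → contributes +381.237 in⁴
Total I = 527.437 in⁴.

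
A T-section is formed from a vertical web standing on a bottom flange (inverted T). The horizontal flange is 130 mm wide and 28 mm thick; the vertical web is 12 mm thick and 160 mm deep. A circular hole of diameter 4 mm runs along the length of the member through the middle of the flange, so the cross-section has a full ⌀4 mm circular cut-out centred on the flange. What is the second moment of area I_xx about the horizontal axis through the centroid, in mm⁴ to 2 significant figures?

Split into non-overlapping primitives; take the origin at the lower-left of the bounding box.
Flange: 130 × 28, A = 3 640 mm², y = 14 mm, Ī = 237 813 mm⁴.
Web: 12 × 160, A = 1 920 mm², y = 108 mm, Ī = 4 096 000 mm⁴.
Hole (subtracted): ⌀4, A = 12.57 mm², y = 14 mm, Ī = 12.57 mm⁴.
Centroid: ȳ = ΣA·y / ΣA = 46.53 mm.
Transfer each piece to the horizontal axis through the centroid using Ī + A·d² with d = y − 46.53:
  flange: d = -32.53 mm → contributes +4 090 603 mm⁴
  web: d = 61.47 mm → contributes +11 349 902 mm⁴
  hole: d = -32.53 mm → contributes −13 314 mm⁴
Total I = 15 427 191 mm⁴.

I_xx ≈ 1.5 × 10⁷ mm⁴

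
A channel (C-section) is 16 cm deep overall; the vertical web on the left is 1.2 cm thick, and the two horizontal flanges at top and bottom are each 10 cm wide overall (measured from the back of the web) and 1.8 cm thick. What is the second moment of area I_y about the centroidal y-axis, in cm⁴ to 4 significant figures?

Decompose the section into non-overlapping parts with the origin at the bottom-left of its bounding rectangle.
Web: 1.2 × 16, A = 19.2 cm², x = 0.6 cm, Ī = 2.304 cm⁴.
Top flange (beyond web): 8.8 × 1.8, A = 15.84 cm², x = 5.6 cm, Ī = 102.221 cm⁴.
Bottom flange (beyond web): 8.8 × 1.8, A = 15.84 cm², x = 5.6 cm, Ī = 102.221 cm⁴.
Centroid: x̄ = ΣA·x / ΣA = 3.71321 cm.
Transfer each piece to the centroidal y-axis using Ī + A·d² with d = x − 3.71321:
  web: d = -3.11321 cm → contributes +188.392 cm⁴
  top flange (beyond web): d = 1.88679 cm → contributes +158.611 cm⁴
  bottom flange (beyond web): d = 1.88679 cm → contributes +158.611 cm⁴
Total I = 505.614 cm⁴.

I_y ≈ 505.6 cm⁴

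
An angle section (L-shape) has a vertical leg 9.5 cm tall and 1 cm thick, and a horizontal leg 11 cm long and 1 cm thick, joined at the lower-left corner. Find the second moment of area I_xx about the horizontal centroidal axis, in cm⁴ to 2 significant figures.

I_xx ≈ 160 cm⁴

Split into non-overlapping primitives; take the origin at the lower-left of the bounding box.
Vertical leg: 1 × 9.5, A = 9.5 cm², y = 4.75 cm, Ī = 71.45 cm⁴.
Horizontal leg (remainder): 10 × 1, A = 10 cm², y = 0.5 cm, Ī = 0.8333 cm⁴.
Centroid: ȳ = ΣA·y / ΣA = 2.571 cm.
Transfer each piece to the horizontal centroidal axis using Ī + A·d² with d = y − 2.571:
  vertical leg: d = 2.179 cm → contributes +116.6 cm⁴
  horizontal leg (remainder): d = -2.071 cm → contributes +43.7 cm⁴
Total I = 160.3 cm⁴.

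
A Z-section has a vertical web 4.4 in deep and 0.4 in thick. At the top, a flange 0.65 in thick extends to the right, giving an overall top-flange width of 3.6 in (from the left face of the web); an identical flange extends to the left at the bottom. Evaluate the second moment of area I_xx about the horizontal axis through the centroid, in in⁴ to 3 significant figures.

I_xx ≈ 17.6 in⁴

Treat the section as a set of non-overlapping primitives; coordinates are from the bounding-box lower-left.
Web: 0.4 × 4.4, A = 1.76 in², y = 2.2 in, Ī = 2.8395 in⁴.
Top flange (beyond web): 3.2 × 0.65, A = 2.08 in², y = 4.075 in, Ī = 0.073233 in⁴.
Bottom flange (beyond web): 3.2 × 0.65, A = 2.08 in², y = 0.325 in, Ī = 0.073233 in⁴.
Centroid: ȳ = ΣA·y / ΣA = 2.2 in.
Transfer each piece to the horizontal axis through the centroid using Ī + A·d² with d = y − 2.2:
  web: d = 0 in → contributes +2.8395 in⁴
  top flange (beyond web): d = 1.875 in → contributes +7.3857 in⁴
  bottom flange (beyond web): d = -1.875 in → contributes +7.3857 in⁴
Total I = 17.611 in⁴.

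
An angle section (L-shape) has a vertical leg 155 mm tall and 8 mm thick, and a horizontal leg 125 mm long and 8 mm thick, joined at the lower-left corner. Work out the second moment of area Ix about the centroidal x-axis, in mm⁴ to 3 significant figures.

Ix ≈ 5.37 × 10⁶ mm⁴

Decompose the section into non-overlapping parts with the origin at the bottom-left of its bounding rectangle.
Vertical leg: 8 × 155, A = 1 240 mm², y = 77.5 mm, Ī = 2 482 583 mm⁴.
Horizontal leg (remainder): 117 × 8, A = 936 mm², y = 4 mm, Ī = 4 992 mm⁴.
Centroid: ȳ = ΣA·y / ΣA = 45.884 mm.
Transfer each piece to the centroidal x-axis using Ī + A·d² with d = y − 45.884:
  vertical leg: d = 31.616 mm → contributes +3 722 037 mm⁴
  horizontal leg (remainder): d = -41.884 mm → contributes +1 647 003 mm⁴
Total I = 5 369 040 mm⁴.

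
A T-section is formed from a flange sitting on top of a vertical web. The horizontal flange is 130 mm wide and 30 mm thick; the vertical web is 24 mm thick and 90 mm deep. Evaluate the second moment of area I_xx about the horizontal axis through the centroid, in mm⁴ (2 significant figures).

Break the section into simple shapes (no overlaps), measuring from the bottom-left corner of the bounding box.
Flange: 130 × 30, A = 3 900 mm², y = 105 mm, Ī = 292 500 mm⁴.
Web: 24 × 90, A = 2 160 mm², y = 45 mm, Ī = 1 458 000 mm⁴.
Centroid: ȳ = ΣA·y / ΣA = 83.61 mm.
Transfer each piece to the horizontal axis through the centroid using Ī + A·d² with d = y − 83.61:
  flange: d = 21.39 mm → contributes +2 076 231 mm⁴
  web: d = -38.61 mm → contributes +4 678 625 mm⁴
Total I = 6 754 856 mm⁴.

I_xx ≈ 6.8 × 10⁶ mm⁴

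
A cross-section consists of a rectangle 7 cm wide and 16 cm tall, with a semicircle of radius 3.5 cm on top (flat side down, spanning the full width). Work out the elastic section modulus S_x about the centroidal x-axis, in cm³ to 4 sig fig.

S_x ≈ 384.1 cm³

Treat the section as a set of non-overlapping primitives; coordinates are from the bounding-box lower-left.
Rectangular body: 7 × 16, A = 112 cm², y = 8 cm, Ī = 2389.33 cm⁴.
Semicircular cap: semicircle r = 3.5, A = 19.2423 cm², y = 17.4854 cm, Ī = 16.4704 cm⁴.
Centroid: ȳ = ΣA·y / ΣA = 9.39072 cm.
Transfer each piece to the centroidal x-axis using Ī + A·d² with d = y − 9.39072:
  rectangular body: d = -1.39072 cm → contributes +2605.95 cm⁴
  semicircular cap: d = 8.09473 cm → contributes +1277.31 cm⁴
Total I = 3883.26 cm⁴.
Extreme fibre distance c = 10.1093 cm; S = I/c = 384.129 cm³.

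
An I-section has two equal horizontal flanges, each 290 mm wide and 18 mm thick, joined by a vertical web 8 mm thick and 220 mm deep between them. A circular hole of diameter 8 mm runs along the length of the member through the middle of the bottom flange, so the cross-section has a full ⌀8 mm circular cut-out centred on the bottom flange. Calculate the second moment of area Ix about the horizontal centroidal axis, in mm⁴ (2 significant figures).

Ix ≈ 1.5 × 10⁸ mm⁴

Break the section into simple shapes (no overlaps), measuring from the bottom-left corner of the bounding box.
Bottom flange: 290 × 18, A = 5 220 mm², y = 9 mm, Ī = 140 940 mm⁴.
Web: 8 × 220, A = 1 760 mm², y = 128 mm, Ī = 7 098 667 mm⁴.
Top flange: 290 × 18, A = 5 220 mm², y = 247 mm, Ī = 140 940 mm⁴.
Hole (subtracted): ⌀8, A = 50.27 mm², y = 9 mm, Ī = 201.1 mm⁴.
Centroid: ȳ = ΣA·y / ΣA = 128.5 mm.
Transfer each piece to the horizontal centroidal axis using Ī + A·d² with d = y − 128.5:
  bottom flange: d = -119.5 mm → contributes +74 674 267 mm⁴
  web: d = -0.4923 mm → contributes +7 099 093 mm⁴
  top flange: d = 118.5 mm → contributes +73 450 983 mm⁴
  hole: d = -119.5 mm → contributes −717 912 mm⁴
Total I = 154 506 431 mm⁴.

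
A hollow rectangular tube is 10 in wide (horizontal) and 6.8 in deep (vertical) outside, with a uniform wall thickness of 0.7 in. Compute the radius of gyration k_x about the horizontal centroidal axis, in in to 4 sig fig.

Decompose the section into non-overlapping parts with the origin at the bottom-left of its bounding rectangle.
Outer rectangle: 10 × 6.8, A = 68 in², y = 3.4 in, Ī = 262.027 in⁴.
Inner void (subtracted): 8.6 × 5.4, A = 46.44 in², y = 3.4 in, Ī = 112.849 in⁴.
By symmetry the centroid is at mid-height, ȳ = 3.4 in.
All pieces are centred on the horizontal centroidal axis, so I = ΣĪ (holes subtracted) = 149.177 in⁴.
Radius of gyration: k = √(I/A) = √(149.177 / 21.56) = 2.63043 in.

k_x ≈ 2.630 in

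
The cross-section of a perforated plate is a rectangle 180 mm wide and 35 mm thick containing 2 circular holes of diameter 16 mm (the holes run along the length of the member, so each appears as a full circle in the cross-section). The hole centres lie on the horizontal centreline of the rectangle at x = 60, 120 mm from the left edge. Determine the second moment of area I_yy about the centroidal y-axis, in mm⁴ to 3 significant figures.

I_yy ≈ 1.66 × 10⁷ mm⁴

Break the section into simple shapes (no overlaps), measuring from the bottom-left corner of the bounding box.
Plate: 180 × 35, A = 6 300 mm², x = 90 mm, Ī = 17 010 000 mm⁴.
Hole 1 (subtracted): ⌀16, A = 201.06 mm², x = 60 mm, Ī = 3 217 mm⁴.
Hole 2 (subtracted): ⌀16, A = 201.06 mm², x = 120 mm, Ī = 3 217 mm⁴.
By symmetry the centroid is at mid-width, x̄ = 90 mm.
Transfer each piece to the centroidal y-axis using Ī + A·d² with d = x − 90:
  plate: d = 0 mm → contributes +17 010 000 mm⁴
  hole 1: d = -30 mm → contributes −184 173 mm⁴
  hole 2: d = 30 mm → contributes −184 173 mm⁴
Total I = 16 641 655 mm⁴.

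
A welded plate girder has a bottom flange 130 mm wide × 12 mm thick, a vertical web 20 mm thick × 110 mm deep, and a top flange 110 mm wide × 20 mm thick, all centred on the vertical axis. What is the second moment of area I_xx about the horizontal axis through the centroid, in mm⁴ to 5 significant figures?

I_xx ≈ 1.7026 × 10⁷ mm⁴

Decompose the section into non-overlapping parts with the origin at the bottom-left of its bounding rectangle.
Bottom plate: 130 × 12, A = 1 560 mm², y = 6 mm, Ī = 18 720 mm⁴.
Web plate: 20 × 110, A = 2 200 mm², y = 67 mm, Ī = 2 218 333 mm⁴.
Top plate: 110 × 20, A = 2 200 mm², y = 132 mm, Ī = 73333.33 mm⁴.
Centroid: ȳ = ΣA·y / ΣA = 75.02685 mm.
Transfer each piece to the horizontal axis through the centroid using Ī + A·d² with d = y − 75.02685:
  bottom plate: d = -69.02685 mm → contributes +7 451 660 mm⁴
  web plate: d = -8.026846 mm → contributes +2 360 080 mm⁴
  top plate: d = 56.97315 mm → contributes +7 214 402 mm⁴
Total I = 17 026 142 mm⁴.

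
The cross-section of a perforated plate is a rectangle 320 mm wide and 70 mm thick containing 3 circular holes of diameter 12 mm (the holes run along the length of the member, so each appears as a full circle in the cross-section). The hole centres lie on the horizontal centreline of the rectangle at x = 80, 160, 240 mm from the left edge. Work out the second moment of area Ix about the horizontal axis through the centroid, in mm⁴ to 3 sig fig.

Ix ≈ 9.14 × 10⁶ mm⁴

Treat the section as a set of non-overlapping primitives; coordinates are from the bounding-box lower-left.
Plate: 320 × 70, A = 22 400 mm², y = 35 mm, Ī = 9 146 667 mm⁴.
Hole 1 (subtracted): ⌀12, A = 113.1 mm², y = 35 mm, Ī = 1017.9 mm⁴.
Hole 2 (subtracted): ⌀12, A = 113.1 mm², y = 35 mm, Ī = 1017.9 mm⁴.
Hole 3 (subtracted): ⌀12, A = 113.1 mm², y = 35 mm, Ī = 1017.9 mm⁴.
By symmetry the centroid is at mid-height, ȳ = 35 mm.
All pieces are centred on the horizontal axis through the centroid, so I = ΣĪ (holes subtracted) = 9 143 613 mm⁴.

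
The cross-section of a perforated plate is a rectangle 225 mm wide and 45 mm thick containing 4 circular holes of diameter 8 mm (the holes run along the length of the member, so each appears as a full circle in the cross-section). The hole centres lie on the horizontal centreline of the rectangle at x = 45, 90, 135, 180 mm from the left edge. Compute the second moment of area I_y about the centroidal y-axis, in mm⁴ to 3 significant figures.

Split into non-overlapping primitives; take the origin at the lower-left of the bounding box.
Plate: 225 × 45, A = 10 125 mm², x = 112.5 mm, Ī = 42 714 844 mm⁴.
Hole 1 (subtracted): ⌀8, A = 50.265 mm², x = 45 mm, Ī = 201.06 mm⁴.
Hole 2 (subtracted): ⌀8, A = 50.265 mm², x = 90 mm, Ī = 201.06 mm⁴.
Hole 3 (subtracted): ⌀8, A = 50.265 mm², x = 135 mm, Ī = 201.06 mm⁴.
Hole 4 (subtracted): ⌀8, A = 50.265 mm², x = 180 mm, Ī = 201.06 mm⁴.
By symmetry the centroid is at mid-width, x̄ = 112.5 mm.
Transfer each piece to the centroidal y-axis using Ī + A·d² with d = x − 112.5:
  plate: d = 0 mm → contributes +42 714 844 mm⁴
  hole 1: d = -67.5 mm → contributes −229 223 mm⁴
  hole 2: d = -22.5 mm → contributes −25 648 mm⁴
  hole 3: d = 22.5 mm → contributes −25 648 mm⁴
  hole 4: d = 67.5 mm → contributes −229 223 mm⁴
Total I = 42 205 101 mm⁴.

I_y ≈ 4.22 × 10⁷ mm⁴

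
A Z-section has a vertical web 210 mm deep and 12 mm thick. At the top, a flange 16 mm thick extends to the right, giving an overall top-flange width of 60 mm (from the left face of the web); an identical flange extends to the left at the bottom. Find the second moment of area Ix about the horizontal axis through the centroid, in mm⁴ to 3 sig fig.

Break the section into simple shapes (no overlaps), measuring from the bottom-left corner of the bounding box.
Web: 12 × 210, A = 2 520 mm², y = 105 mm, Ī = 9 261 000 mm⁴.
Top flange (beyond web): 48 × 16, A = 768 mm², y = 202 mm, Ī = 16 384 mm⁴.
Bottom flange (beyond web): 48 × 16, A = 768 mm², y = 8 mm, Ī = 16 384 mm⁴.
Centroid: ȳ = ΣA·y / ΣA = 105 mm.
Transfer each piece to the horizontal axis through the centroid using Ī + A·d² with d = y − 105:
  web: d = 0 mm → contributes +9 261 000 mm⁴
  top flange (beyond web): d = 97 mm → contributes +7 242 496 mm⁴
  bottom flange (beyond web): d = -97 mm → contributes +7 242 496 mm⁴
Total I = 23 745 992 mm⁴.

Ix ≈ 2.37 × 10⁷ mm⁴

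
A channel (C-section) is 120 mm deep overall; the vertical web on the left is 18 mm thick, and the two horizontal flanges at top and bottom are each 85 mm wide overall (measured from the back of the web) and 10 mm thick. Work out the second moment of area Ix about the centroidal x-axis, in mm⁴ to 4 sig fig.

Decompose the section into non-overlapping parts with the origin at the bottom-left of its bounding rectangle.
Web: 18 × 120, A = 2 160 mm², y = 60 mm, Ī = 2 592 000 mm⁴.
Top flange (beyond web): 67 × 10, A = 670 mm², y = 115 mm, Ī = 5583.33 mm⁴.
Bottom flange (beyond web): 67 × 10, A = 670 mm², y = 5 mm, Ī = 5583.33 mm⁴.
By symmetry the centroid is at mid-height, ȳ = 60 mm.
Transfer each piece to the centroidal x-axis using Ī + A·d² with d = y − 60:
  web: d = 0 mm → contributes +2 592 000 mm⁴
  top flange (beyond web): d = 55 mm → contributes +2 032 333 mm⁴
  bottom flange (beyond web): d = -55 mm → contributes +2 032 333 mm⁴
Total I = 6 656 667 mm⁴.

Ix ≈ 6.657 × 10⁶ mm⁴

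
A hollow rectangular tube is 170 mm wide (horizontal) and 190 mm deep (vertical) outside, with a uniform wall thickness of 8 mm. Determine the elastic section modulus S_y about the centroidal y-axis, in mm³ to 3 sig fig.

S_y ≈ 2.92 × 10⁵ mm³

Treat the section as a set of non-overlapping primitives; coordinates are from the bounding-box lower-left.
Outer rectangle: 170 × 190, A = 32 300 mm², x = 85 mm, Ī = 77 789 167 mm⁴.
Inner void (subtracted): 154 × 174, A = 26 796 mm², x = 85 mm, Ī = 52 957 828 mm⁴.
By symmetry the centroid is at mid-width, x̄ = 85 mm.
All pieces are centred on the centroidal y-axis, so I = ΣĪ (holes subtracted) = 24 831 339 mm⁴.
Extreme fibre distance c = 85 mm; S = I/c = 292 133 mm³.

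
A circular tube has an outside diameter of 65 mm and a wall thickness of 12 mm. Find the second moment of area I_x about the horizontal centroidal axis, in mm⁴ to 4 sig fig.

Break the section into simple shapes (no overlaps), measuring from the bottom-left corner of the bounding box.
Outer circle: ⌀65, A = 3318.31 mm², y = 32.5 mm, Ī = 876 241 mm⁴.
Bore (subtracted): ⌀41, A = 1320.25 mm², y = 32.5 mm, Ī = 138 709 mm⁴.
By symmetry the centroid is at mid-height, ȳ = 32.5 mm.
All pieces are centred on the horizontal centroidal axis, so I = ΣĪ (holes subtracted) = 737 531 mm⁴.

I_x ≈ 7.375 × 10⁵ mm⁴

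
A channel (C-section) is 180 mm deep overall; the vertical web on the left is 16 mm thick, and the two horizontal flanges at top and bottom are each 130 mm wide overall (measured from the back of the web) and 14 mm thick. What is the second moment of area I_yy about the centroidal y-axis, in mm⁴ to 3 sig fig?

Decompose the section into non-overlapping parts with the origin at the bottom-left of its bounding rectangle.
Web: 16 × 180, A = 2 880 mm², x = 8 mm, Ī = 61 440 mm⁴.
Top flange (beyond web): 114 × 14, A = 1 596 mm², x = 73 mm, Ī = 1 728 468 mm⁴.
Bottom flange (beyond web): 114 × 14, A = 1 596 mm², x = 73 mm, Ī = 1 728 468 mm⁴.
Centroid: x̄ = ΣA·x / ΣA = 42.17 mm.
Transfer each piece to the centroidal y-axis using Ī + A·d² with d = x − 42.17:
  web: d = -34.17 mm → contributes +3 424 088 mm⁴
  top flange (beyond web): d = 30.83 mm → contributes +3 245 452 mm⁴
  bottom flange (beyond web): d = 30.83 mm → contributes +3 245 452 mm⁴
Total I = 9 914 993 mm⁴.

I_yy ≈ 9.91 × 10⁶ mm⁴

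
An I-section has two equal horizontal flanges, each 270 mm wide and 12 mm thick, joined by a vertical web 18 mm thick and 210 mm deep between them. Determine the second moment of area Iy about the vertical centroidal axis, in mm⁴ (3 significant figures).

Iy ≈ 3.95 × 10⁷ mm⁴

Split into non-overlapping primitives; take the origin at the lower-left of the bounding box.
Bottom flange: 270 × 12, A = 3 240 mm², x = 135 mm, Ī = 19 683 000 mm⁴.
Web: 18 × 210, A = 3 780 mm², x = 135 mm, Ī = 102 060 mm⁴.
Top flange: 270 × 12, A = 3 240 mm², x = 135 mm, Ī = 19 683 000 mm⁴.
By symmetry the centroid is at mid-width, x̄ = 135 mm.
All pieces are centred on the vertical centroidal axis, so I = ΣĪ = 39 468 060 mm⁴.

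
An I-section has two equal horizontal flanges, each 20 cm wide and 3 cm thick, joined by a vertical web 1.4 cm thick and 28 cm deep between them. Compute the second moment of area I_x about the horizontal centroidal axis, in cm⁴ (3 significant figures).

Break the section into simple shapes (no overlaps), measuring from the bottom-left corner of the bounding box.
Bottom flange: 20 × 3, A = 60 cm², y = 1.5 cm, Ī = 45 cm⁴.
Web: 1.4 × 28, A = 39.2 cm², y = 17 cm, Ī = 2561.1 cm⁴.
Top flange: 20 × 3, A = 60 cm², y = 32.5 cm, Ī = 45 cm⁴.
By symmetry the centroid is at mid-height, ȳ = 17 cm.
Transfer each piece to the horizontal centroidal axis using Ī + A·d² with d = y − 17:
  bottom flange: d = -15.5 cm → contributes +14 460 cm⁴
  web: d = 0 cm → contributes +2561.1 cm⁴
  top flange: d = 15.5 cm → contributes +14 460 cm⁴
Total I = 31 481 cm⁴.

I_x ≈ 3.15 × 10⁴ cm⁴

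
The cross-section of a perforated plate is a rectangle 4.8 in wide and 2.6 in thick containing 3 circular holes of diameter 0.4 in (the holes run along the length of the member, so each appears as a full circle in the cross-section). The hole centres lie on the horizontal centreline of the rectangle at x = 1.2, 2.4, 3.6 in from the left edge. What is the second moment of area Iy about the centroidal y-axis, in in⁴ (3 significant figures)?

Iy ≈ 23.6 in⁴

Decompose the section into non-overlapping parts with the origin at the bottom-left of its bounding rectangle.
Plate: 4.8 × 2.6, A = 12.48 in², x = 2.4 in, Ī = 23.962 in⁴.
Hole 1 (subtracted): ⌀0.4, A = 0.12566 in², x = 1.2 in, Ī = 0.0012566 in⁴.
Hole 2 (subtracted): ⌀0.4, A = 0.12566 in², x = 2.4 in, Ī = 0.0012566 in⁴.
Hole 3 (subtracted): ⌀0.4, A = 0.12566 in², x = 3.6 in, Ī = 0.0012566 in⁴.
By symmetry the centroid is at mid-width, x̄ = 2.4 in.
Transfer each piece to the centroidal y-axis using Ī + A·d² with d = x − 2.4:
  plate: d = 0 in → contributes +23.962 in⁴
  hole 1: d = -1.2 in → contributes −0.18221 in⁴
  hole 2: d = 0 in → contributes −0.0012566 in⁴
  hole 3: d = 1.2 in → contributes −0.18221 in⁴
Total I = 23.596 in⁴.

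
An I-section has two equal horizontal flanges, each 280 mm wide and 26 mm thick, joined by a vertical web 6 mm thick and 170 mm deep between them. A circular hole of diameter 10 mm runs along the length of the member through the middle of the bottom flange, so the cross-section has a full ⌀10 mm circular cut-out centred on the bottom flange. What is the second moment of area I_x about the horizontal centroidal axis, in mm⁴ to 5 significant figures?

Break the section into simple shapes (no overlaps), measuring from the bottom-left corner of the bounding box.
Bottom flange: 280 × 26, A = 7 280 mm², y = 13 mm, Ī = 410106.7 mm⁴.
Web: 6 × 170, A = 1 020 mm², y = 111 mm, Ī = 2 456 500 mm⁴.
Top flange: 280 × 26, A = 7 280 mm², y = 209 mm, Ī = 410106.7 mm⁴.
Hole (subtracted): ⌀10, A = 78.53982 mm², y = 13 mm, Ī = 490.8739 mm⁴.
Centroid: ȳ = ΣA·y / ΣA = 111.4965 mm.
Transfer each piece to the horizontal centroidal axis using Ī + A·d² with d = y − 111.4965:
  bottom flange: d = -98.49653 mm → contributes +71 037 507 mm⁴
  web: d = -0.4965275 mm → contributes +2 456 751 mm⁴
  top flange: d = 97.50347 mm → contributes +69 620 536 mm⁴
  hole: d = -98.49653 mm → contributes −762450.1 mm⁴
Total I = 142 352 344 mm⁴.

I_x ≈ 1.4235 × 10⁸ mm⁴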